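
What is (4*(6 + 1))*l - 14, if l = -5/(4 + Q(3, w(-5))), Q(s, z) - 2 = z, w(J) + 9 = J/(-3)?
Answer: 91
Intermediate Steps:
w(J) = -9 - J/3 (w(J) = -9 + J/(-3) = -9 + J*(-1/3) = -9 - J/3)
Q(s, z) = 2 + z
l = 15/4 (l = -5/(4 + (2 + (-9 - 1/3*(-5)))) = -5/(4 + (2 + (-9 + 5/3))) = -5/(4 + (2 - 22/3)) = -5/(4 - 16/3) = -5/(-4/3) = -3/4*(-5) = 15/4 ≈ 3.7500)
(4*(6 + 1))*l - 14 = (4*(6 + 1))*(15/4) - 14 = (4*7)*(15/4) - 14 = 28*(15/4) - 14 = 105 - 14 = 91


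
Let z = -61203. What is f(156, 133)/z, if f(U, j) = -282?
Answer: 94/20401 ≈ 0.0046076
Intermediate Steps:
f(156, 133)/z = -282/(-61203) = -282*(-1/61203) = 94/20401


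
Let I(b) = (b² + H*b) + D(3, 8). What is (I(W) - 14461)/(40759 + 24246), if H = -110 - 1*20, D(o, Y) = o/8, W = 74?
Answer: -148837/520040 ≈ -0.28620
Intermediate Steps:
D(o, Y) = o/8 (D(o, Y) = o*(⅛) = o/8)
H = -130 (H = -110 - 20 = -130)
I(b) = 3/8 + b² - 130*b (I(b) = (b² - 130*b) + (⅛)*3 = (b² - 130*b) + 3/8 = 3/8 + b² - 130*b)
(I(W) - 14461)/(40759 + 24246) = ((3/8 + 74² - 130*74) - 14461)/(40759 + 24246) = ((3/8 + 5476 - 9620) - 14461)/65005 = (-33149/8 - 14461)*(1/65005) = -148837/8*1/65005 = -148837/520040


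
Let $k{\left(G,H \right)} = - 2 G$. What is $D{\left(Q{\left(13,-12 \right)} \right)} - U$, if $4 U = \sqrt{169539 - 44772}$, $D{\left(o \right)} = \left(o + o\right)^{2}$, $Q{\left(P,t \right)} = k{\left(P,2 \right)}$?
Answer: $2704 - \frac{3 \sqrt{13863}}{4} \approx 2615.7$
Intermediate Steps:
$Q{\left(P,t \right)} = - 2 P$
$D{\left(o \right)} = 4 o^{2}$ ($D{\left(o \right)} = \left(2 o\right)^{2} = 4 o^{2}$)
$U = \frac{3 \sqrt{13863}}{4}$ ($U = \frac{\sqrt{169539 - 44772}}{4} = \frac{\sqrt{124767}}{4} = \frac{3 \sqrt{13863}}{4} \approx 88.306$)
$D{\left(Q{\left(13,-12 \right)} \right)} - U = 4 \left(\left(-2\right) 13\right)^{2} - \frac{3 \sqrt{13863}}{4} = 4 \left(-26\right)^{2} - \frac{3 \sqrt{13863}}{4} = 4 \cdot 676 - \frac{3 \sqrt{13863}}{4} = 2704 - \frac{3 \sqrt{13863}}{4}$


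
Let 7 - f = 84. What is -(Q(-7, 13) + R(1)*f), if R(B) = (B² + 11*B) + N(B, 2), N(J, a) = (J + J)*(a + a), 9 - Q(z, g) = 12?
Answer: 1543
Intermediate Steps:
f = -77 (f = 7 - 1*84 = 7 - 84 = -77)
Q(z, g) = -3 (Q(z, g) = 9 - 1*12 = 9 - 12 = -3)
N(J, a) = 4*J*a (N(J, a) = (2*J)*(2*a) = 4*J*a)
R(B) = B² + 19*B (R(B) = (B² + 11*B) + 4*B*2 = (B² + 11*B) + 8*B = B² + 19*B)
-(Q(-7, 13) + R(1)*f) = -(-3 + (1*(19 + 1))*(-77)) = -(-3 + (1*20)*(-77)) = -(-3 + 20*(-77)) = -(-3 - 1540) = -1*(-1543) = 1543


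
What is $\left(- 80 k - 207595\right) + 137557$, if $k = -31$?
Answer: $-67558$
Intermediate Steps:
$\left(- 80 k - 207595\right) + 137557 = \left(\left(-80\right) \left(-31\right) - 207595\right) + 137557 = \left(2480 - 207595\right) + 137557 = -205115 + 137557 = -67558$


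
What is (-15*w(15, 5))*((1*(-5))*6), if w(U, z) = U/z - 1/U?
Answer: 1320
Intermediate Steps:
w(U, z) = -1/U + U/z
(-15*w(15, 5))*((1*(-5))*6) = (-15*(-1/15 + 15/5))*((1*(-5))*6) = (-15*(-1*1/15 + 15*(⅕)))*(-5*6) = -15*(-1/15 + 3)*(-30) = -15*44/15*(-30) = -44*(-30) = 1320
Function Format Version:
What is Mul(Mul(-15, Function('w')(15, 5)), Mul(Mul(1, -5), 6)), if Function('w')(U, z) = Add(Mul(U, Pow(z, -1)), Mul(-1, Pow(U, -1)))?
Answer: 1320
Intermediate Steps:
Function('w')(U, z) = Add(Mul(-1, Pow(U, -1)), Mul(U, Pow(z, -1)))
Mul(Mul(-15, Function('w')(15, 5)), Mul(Mul(1, -5), 6)) = Mul(Mul(-15, Add(Mul(-1, Pow(15, -1)), Mul(15, Pow(5, -1)))), Mul(Mul(1, -5), 6)) = Mul(Mul(-15, Add(Mul(-1, Rational(1, 15)), Mul(15, Rational(1, 5)))), Mul(-5, 6)) = Mul(Mul(-15, Add(Rational(-1, 15), 3)), -30) = Mul(Mul(-15, Rational(44, 15)), -30) = Mul(-44, -30) = 1320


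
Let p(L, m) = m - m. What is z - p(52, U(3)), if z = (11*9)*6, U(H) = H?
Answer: 594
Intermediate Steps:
z = 594 (z = 99*6 = 594)
p(L, m) = 0
z - p(52, U(3)) = 594 - 1*0 = 594 + 0 = 594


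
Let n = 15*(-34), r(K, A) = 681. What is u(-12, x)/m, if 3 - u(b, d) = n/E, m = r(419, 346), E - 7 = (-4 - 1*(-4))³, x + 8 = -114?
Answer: 177/1589 ≈ 0.11139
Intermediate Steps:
x = -122 (x = -8 - 114 = -122)
n = -510
E = 7 (E = 7 + (-4 - 1*(-4))³ = 7 + (-4 + 4)³ = 7 + 0³ = 7 + 0 = 7)
m = 681
u(b, d) = 531/7 (u(b, d) = 3 - (-510)/7 = 3 - 1*(-510/7) = 3 + 510/7 = 531/7)
u(-12, x)/m = (531/7)/681 = (531/7)*(1/681) = 177/1589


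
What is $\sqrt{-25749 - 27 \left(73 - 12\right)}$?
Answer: $6 i \sqrt{761} \approx 165.52 i$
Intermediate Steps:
$\sqrt{-25749 - 27 \left(73 - 12\right)} = \sqrt{-25749 - 1647} = \sqrt{-27396} = 6 i \sqrt{761}$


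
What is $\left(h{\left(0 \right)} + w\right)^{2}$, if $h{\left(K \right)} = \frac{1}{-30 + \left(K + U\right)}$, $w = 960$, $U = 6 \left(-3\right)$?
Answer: $\frac{2123274241}{2304} \approx 9.2156 \cdot 10^{5}$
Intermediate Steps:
$U = -18$
$h{\left(K \right)} = \frac{1}{-48 + K}$ ($h{\left(K \right)} = \frac{1}{-30 + \left(K - 18\right)} = \frac{1}{-30 + \left(-18 + K\right)} = \frac{1}{-48 + K}$)
$\left(h{\left(0 \right)} + w\right)^{2} = \left(\frac{1}{-48 + 0} + 960\right)^{2} = \left(\frac{1}{-48} + 960\right)^{2} = \left(- \frac{1}{48} + 960\right)^{2} = \left(\frac{46079}{48}\right)^{2} = \frac{2123274241}{2304}$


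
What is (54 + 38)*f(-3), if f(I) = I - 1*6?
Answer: -828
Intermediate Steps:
f(I) = -6 + I (f(I) = I - 6 = -6 + I)
(54 + 38)*f(-3) = (54 + 38)*(-6 - 3) = 92*(-9) = -828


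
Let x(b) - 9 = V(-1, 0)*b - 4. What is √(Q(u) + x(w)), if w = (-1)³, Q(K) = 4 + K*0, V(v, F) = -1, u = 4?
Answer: √10 ≈ 3.1623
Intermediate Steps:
Q(K) = 4 (Q(K) = 4 + 0 = 4)
w = -1
x(b) = 5 - b (x(b) = 9 + (-b - 4) = 9 + (-4 - b) = 5 - b)
√(Q(u) + x(w)) = √(4 + (5 - 1*(-1))) = √(4 + (5 + 1)) = √(4 + 6) = √10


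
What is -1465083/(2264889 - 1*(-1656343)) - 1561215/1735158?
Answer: -1444006117499/1133992845776 ≈ -1.2734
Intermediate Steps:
-1465083/(2264889 - 1*(-1656343)) - 1561215/1735158 = -1465083/(2264889 + 1656343) - 1561215*1/1735158 = -1465083/3921232 - 520405/578386 = -1444006117499/1133992845776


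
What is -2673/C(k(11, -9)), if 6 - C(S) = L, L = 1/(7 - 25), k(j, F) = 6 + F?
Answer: -48114/109 ≈ -441.41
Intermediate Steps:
L = -1/18 (L = 1/(-18) = -1/18 ≈ -0.055556)
C(S) = 109/18 (C(S) = 6 - 1*(-1/18) = 6 + 1/18 = 109/18)
-2673/C(k(11, -9)) = -2673/109/18 = -2673*18/109 = -48114/109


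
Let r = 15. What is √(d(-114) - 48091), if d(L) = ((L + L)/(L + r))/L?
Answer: I*√52371121/33 ≈ 219.3*I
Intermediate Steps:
d(L) = 2/(15 + L) (d(L) = ((L + L)/(L + 15))/L = ((2*L)/(15 + L))/L = (2*L/(15 + L))/L = 2/(15 + L))
√(d(-114) - 48091) = √(2/(15 - 114) - 48091) = √(2/(-99) - 48091) = √(2*(-1/99) - 48091) = √(-2/99 - 48091) = √(-4761011/99) = I*√52371121/33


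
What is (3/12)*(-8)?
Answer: -2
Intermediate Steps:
(3/12)*(-8) = ((1/12)*3)*(-8) = (1/4)*(-8) = -2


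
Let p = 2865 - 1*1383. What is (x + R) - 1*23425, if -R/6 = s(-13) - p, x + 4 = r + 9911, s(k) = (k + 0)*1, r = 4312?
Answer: -236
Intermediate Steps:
s(k) = k (s(k) = k*1 = k)
p = 1482 (p = 2865 - 1383 = 1482)
x = 14219 (x = -4 + (4312 + 9911) = -4 + 14223 = 14219)
R = 8970 (R = -6*(-13 - 1*1482) = -6*(-13 - 1482) = -6*(-1495) = 8970)
(x + R) - 1*23425 = (14219 + 8970) - 1*23425 = 23189 - 23425 = -236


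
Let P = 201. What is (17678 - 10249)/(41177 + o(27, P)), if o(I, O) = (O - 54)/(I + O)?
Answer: 564604/3129501 ≈ 0.18041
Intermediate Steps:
o(I, O) = (-54 + O)/(I + O)
(17678 - 10249)/(41177 + o(27, P)) = (17678 - 10249)/(41177 + (-54 + 201)/(27 + 201)) = 7429/(41177 + 147/228) = 7429/(41177 + (1/228)*147) = 7429/(41177 + 49/76) = 7429/(3129501/76) = 7429*(76/3129501) = 564604/3129501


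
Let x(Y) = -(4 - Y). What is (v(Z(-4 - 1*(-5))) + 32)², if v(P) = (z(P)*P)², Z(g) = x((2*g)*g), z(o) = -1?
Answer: 1296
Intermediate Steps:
x(Y) = -4 + Y
Z(g) = -4 + 2*g² (Z(g) = -4 + (2*g)*g = -4 + 2*g²)
v(P) = P² (v(P) = (-P)² = P²)
(v(Z(-4 - 1*(-5))) + 32)² = ((-4 + 2*(-4 - 1*(-5))²)² + 32)² = ((-4 + 2*(-4 + 5)²)² + 32)² = ((-4 + 2*1²)² + 32)² = ((-4 + 2*1)² + 32)² = ((-4 + 2)² + 32)² = ((-2)² + 32)² = (4 + 32)² = 36² = 1296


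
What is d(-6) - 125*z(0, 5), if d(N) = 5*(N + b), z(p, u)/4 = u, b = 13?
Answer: -2465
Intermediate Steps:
z(p, u) = 4*u
d(N) = 65 + 5*N (d(N) = 5*(N + 13) = 5*(13 + N) = 65 + 5*N)
d(-6) - 125*z(0, 5) = (65 + 5*(-6)) - 500*5 = (65 - 30) - 125*20 = 35 - 2500 = -2465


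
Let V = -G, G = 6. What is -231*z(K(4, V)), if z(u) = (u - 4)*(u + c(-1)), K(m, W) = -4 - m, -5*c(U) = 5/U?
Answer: -19404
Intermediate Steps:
c(U) = -1/U
V = -6 (V = -1*6 = -6)
z(u) = (1 + u)*(-4 + u) (z(u) = (u - 4)*(u - 1/(-1)) = (-4 + u)*(u - 1*(-1)) = (-4 + u)*(u + 1) = (-4 + u)*(1 + u) = (1 + u)*(-4 + u))
-231*z(K(4, V)) = -231*(-4 + (-4 - 1*4)² - 3*(-4 - 1*4)) = -231*(-4 + (-4 - 4)² - 3*(-4 - 4)) = -231*(-4 + (-8)² - 3*(-8)) = -231*(-4 + 64 + 24) = -231*84 = -19404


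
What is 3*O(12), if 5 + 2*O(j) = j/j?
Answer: -6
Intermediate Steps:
O(j) = -2 (O(j) = -5/2 + (j/j)/2 = -5/2 + (1/2)*1 = -5/2 + 1/2 = -2)
3*O(12) = 3*(-2) = -6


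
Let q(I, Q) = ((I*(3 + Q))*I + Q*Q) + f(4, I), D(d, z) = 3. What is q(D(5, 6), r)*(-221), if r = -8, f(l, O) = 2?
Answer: -4641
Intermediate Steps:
q(I, Q) = 2 + Q² + I²*(3 + Q) (q(I, Q) = ((I*(3 + Q))*I + Q*Q) + 2 = (I²*(3 + Q) + Q²) + 2 = (Q² + I²*(3 + Q)) + 2 = 2 + Q² + I²*(3 + Q))
q(D(5, 6), r)*(-221) = (2 + (-8)² + 3*3² - 8*3²)*(-221) = (2 + 64 + 3*9 - 8*9)*(-221) = (2 + 64 + 27 - 72)*(-221) = 21*(-221) = -4641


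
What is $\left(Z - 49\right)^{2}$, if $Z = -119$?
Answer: $28224$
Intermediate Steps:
$\left(Z - 49\right)^{2} = \left(-119 - 49\right)^{2} = \left(-168\right)^{2} = 28224$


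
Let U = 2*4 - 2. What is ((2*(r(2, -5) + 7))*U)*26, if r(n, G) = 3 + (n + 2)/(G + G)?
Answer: 14976/5 ≈ 2995.2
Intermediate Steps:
r(n, G) = 3 + (2 + n)/(2*G) (r(n, G) = 3 + (2 + n)/((2*G)) = 3 + (2 + n)*(1/(2*G)) = 3 + (2 + n)/(2*G))
U = 6 (U = 8 - 2 = 6)
((2*(r(2, -5) + 7))*U)*26 = ((2*((½)*(2 + 2 + 6*(-5))/(-5) + 7))*6)*26 = ((2*((½)*(-⅕)*(2 + 2 - 30) + 7))*6)*26 = ((2*((½)*(-⅕)*(-26) + 7))*6)*26 = ((2*(13/5 + 7))*6)*26 = ((2*(48/5))*6)*26 = ((96/5)*6)*26 = (576/5)*26 = 14976/5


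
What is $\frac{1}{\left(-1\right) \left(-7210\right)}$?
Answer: $\frac{1}{7210} \approx 0.0001387$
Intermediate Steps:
$\frac{1}{\left(-1\right) \left(-7210\right)} = \frac{1}{7210}$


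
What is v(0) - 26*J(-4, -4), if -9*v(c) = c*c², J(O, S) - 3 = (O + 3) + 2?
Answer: -104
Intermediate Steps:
J(O, S) = 8 + O (J(O, S) = 3 + ((O + 3) + 2) = 3 + ((3 + O) + 2) = 3 + (5 + O) = 8 + O)
v(c) = -c³/9 (v(c) = -c*c²/9 = -c³/9)
v(0) - 26*J(-4, -4) = -⅑*0³ - 26*(8 - 4) = -⅑*0 - 26*4 = 0 - 104 = -104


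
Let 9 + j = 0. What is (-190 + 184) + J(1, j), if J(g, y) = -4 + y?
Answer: -19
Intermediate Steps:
j = -9 (j = -9 + 0 = -9)
(-190 + 184) + J(1, j) = (-190 + 184) + (-4 - 9) = -6 - 13 = -19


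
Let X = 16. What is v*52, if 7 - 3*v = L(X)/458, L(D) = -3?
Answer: 83434/687 ≈ 121.45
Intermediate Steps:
v = 3209/1374 (v = 7/3 - (-1)/458 = 7/3 - 1/3*(-3/458) = 7/3 + 1/458 = 3209/1374 ≈ 2.3355)
v*52 = (3209/1374)*52 = 83434/687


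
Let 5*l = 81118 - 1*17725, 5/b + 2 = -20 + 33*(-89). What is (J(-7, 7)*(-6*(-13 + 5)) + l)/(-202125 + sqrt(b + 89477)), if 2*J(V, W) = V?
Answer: -2494146056325/40296082323979 - 20851*sqrt(783432054042)/201480411619895 ≈ -0.061987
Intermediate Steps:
J(V, W) = V/2
b = -5/2959 (b = 5/(-2 + (-20 + 33*(-89))) = 5/(-2 + (-20 - 2937)) = 5/(-2 - 2957) = 5/(-2959) = 5*(-1/2959) = -5/2959 ≈ -0.0016898)
l = 63393/5 (l = (81118 - 1*17725)/5 = (81118 - 17725)/5 = (1/5)*63393 = 63393/5 ≈ 12679.)
(J(-7, 7)*(-6*(-13 + 5)) + l)/(-202125 + sqrt(b + 89477)) = (((1/2)*(-7))*(-6*(-13 + 5)) + 63393/5)/(-202125 + sqrt(-5/2959 + 89477)) = (-(-21)*(-8) + 63393/5)/(-202125 + sqrt(264762438/2959)) = (-7/2*48 + 63393/5)/(-202125 + sqrt(783432054042)/2959) = (-168 + 63393/5)/(-202125 + sqrt(783432054042)/2959) = 62553/(5*(-202125 + sqrt(783432054042)/2959))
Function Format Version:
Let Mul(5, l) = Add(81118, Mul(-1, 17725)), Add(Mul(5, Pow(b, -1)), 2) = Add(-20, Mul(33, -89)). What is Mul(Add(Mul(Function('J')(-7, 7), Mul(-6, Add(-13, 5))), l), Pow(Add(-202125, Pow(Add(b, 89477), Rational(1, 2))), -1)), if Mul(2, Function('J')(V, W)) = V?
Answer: Add(Rational(-2494146056325, 40296082323979), Mul(Rational(-20851, 201480411619895), Pow(783432054042, Rational(1, 2)))) ≈ -0.061987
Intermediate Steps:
Function('J')(V, W) = Mul(Rational(1, 2), V)
b = Rational(-5, 2959) (b = Mul(5, Pow(Add(-2, Add(-20, Mul(33, -89))), -1)) = Mul(5, Pow(Add(-2, Add(-20, -2937)), -1)) = Mul(5, Pow(Add(-2, -2957), -1)) = Mul(5, Pow(-2959, -1)) = Mul(5, Rational(-1, 2959)) = Rational(-5, 2959) ≈ -0.0016898)
l = Rational(63393, 5) (l = Mul(Rational(1, 5), Add(81118, Mul(-1, 17725))) = Mul(Rational(1, 5), Add(81118, -17725)) = Mul(Rational(1, 5), 63393) = Rational(63393, 5) ≈ 12679.)
Mul(Add(Mul(Function('J')(-7, 7), Mul(-6, Add(-13, 5))), l), Pow(Add(-202125, Pow(Add(b, 89477), Rational(1, 2))), -1)) = Mul(Add(Mul(Mul(Rational(1, 2), -7), Mul(-6, Add(-13, 5))), Rational(63393, 5)), Pow(Add(-202125, Pow(Add(Rational(-5, 2959), 89477), Rational(1, 2))), -1)) = Mul(Add(Mul(Rational(-7, 2), Mul(-6, -8)), Rational(63393, 5)), Pow(Add(-202125, Pow(Rational(264762438, 2959), Rational(1, 2))), -1)) = Mul(Add(Mul(Rational(-7, 2), 48), Rational(63393, 5)), Pow(Add(-202125, Mul(Rational(1, 2959), Pow(783432054042, Rational(1, 2)))), -1)) = Mul(Add(-168, Rational(63393, 5)), Pow(Add(-202125, Mul(Rational(1, 2959), Pow(783432054042, Rational(1, 2)))), -1)) = Mul(Rational(62553, 5), Pow(Add(-202125, Mul(Rational(1, 2959), Pow(783432054042, Rational(1, 2)))), -1))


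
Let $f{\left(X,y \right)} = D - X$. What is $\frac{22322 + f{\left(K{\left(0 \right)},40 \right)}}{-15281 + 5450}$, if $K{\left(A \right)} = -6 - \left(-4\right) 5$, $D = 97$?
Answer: $- \frac{22405}{9831} \approx -2.279$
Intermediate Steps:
$K{\left(A \right)} = 14$ ($K{\left(A \right)} = -6 - -20 = -6 + 20 = 14$)
$f{\left(X,y \right)} = 97 - X$
$\frac{22322 + f{\left(K{\left(0 \right)},40 \right)}}{-15281 + 5450} = \frac{22322 + \left(97 - 14\right)}{-15281 + 5450} = \frac{22322 + \left(97 - 14\right)}{-9831} = \left(22322 + 83\right) \left(- \frac{1}{9831}\right) = 22405 \left(- \frac{1}{9831}\right) = - \frac{22405}{9831}$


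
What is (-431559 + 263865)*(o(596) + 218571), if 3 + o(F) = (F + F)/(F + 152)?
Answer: -6854075362716/187 ≈ -3.6653e+10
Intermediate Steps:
o(F) = -3 + 2*F/(152 + F) (o(F) = -3 + (F + F)/(F + 152) = -3 + (2*F)/(152 + F) = -3 + 2*F/(152 + F))
(-431559 + 263865)*(o(596) + 218571) = (-431559 + 263865)*((-456 - 1*596)/(152 + 596) + 218571) = -167694*((-456 - 596)/748 + 218571) = -167694*((1/748)*(-1052) + 218571) = -167694*(-263/187 + 218571) = -167694*40872514/187 = -6854075362716/187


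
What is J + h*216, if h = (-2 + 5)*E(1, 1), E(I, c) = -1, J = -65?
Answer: -713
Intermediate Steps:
h = -3 (h = (-2 + 5)*(-1) = 3*(-1) = -3)
J + h*216 = -65 - 3*216 = -65 - 648 = -713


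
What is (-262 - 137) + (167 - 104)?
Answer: -336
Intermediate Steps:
(-262 - 137) + (167 - 104) = -399 + 63 = -336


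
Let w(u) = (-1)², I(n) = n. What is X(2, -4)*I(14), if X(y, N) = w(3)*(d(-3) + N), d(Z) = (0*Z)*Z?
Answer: -56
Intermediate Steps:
w(u) = 1
d(Z) = 0 (d(Z) = 0*Z = 0)
X(y, N) = N (X(y, N) = 1*(0 + N) = 1*N = N)
X(2, -4)*I(14) = -4*14 = -56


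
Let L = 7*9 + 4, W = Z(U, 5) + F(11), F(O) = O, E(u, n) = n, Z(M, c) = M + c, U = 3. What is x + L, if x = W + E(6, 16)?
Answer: 102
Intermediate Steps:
W = 19 (W = (3 + 5) + 11 = 8 + 11 = 19)
L = 67 (L = 63 + 4 = 67)
x = 35 (x = 19 + 16 = 35)
x + L = 35 + 67 = 102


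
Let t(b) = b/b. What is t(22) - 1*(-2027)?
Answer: 2028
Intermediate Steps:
t(b) = 1
t(22) - 1*(-2027) = 1 - 1*(-2027) = 1 + 2027 = 2028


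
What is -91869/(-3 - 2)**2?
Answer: -91869/25 ≈ -3674.8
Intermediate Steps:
-91869/(-3 - 2)**2 = -91869/((-1*(-5))**2) = -91869/(5**2) = -91869/25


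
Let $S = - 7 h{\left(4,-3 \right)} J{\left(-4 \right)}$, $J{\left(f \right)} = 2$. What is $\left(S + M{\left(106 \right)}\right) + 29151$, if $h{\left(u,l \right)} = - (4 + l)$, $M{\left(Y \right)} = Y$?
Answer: $29271$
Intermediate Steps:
$h{\left(u,l \right)} = -4 - l$
$S = 14$ ($S = - 7 \left(-4 - -3\right) 2 = - 7 \left(-4 + 3\right) 2 = \left(-7\right) \left(-1\right) 2 = 7 \cdot 2 = 14$)
$\left(S + M{\left(106 \right)}\right) + 29151 = \left(14 + 106\right) + 29151 = 120 + 29151 = 29271$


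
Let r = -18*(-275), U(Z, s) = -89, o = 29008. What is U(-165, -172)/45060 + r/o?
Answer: 27558161/163387560 ≈ 0.16867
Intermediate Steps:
r = 4950
U(-165, -172)/45060 + r/o = -89/45060 + 4950/29008 = -89*1/45060 + 4950*(1/29008) = -89/45060 + 2475/14504 = 27558161/163387560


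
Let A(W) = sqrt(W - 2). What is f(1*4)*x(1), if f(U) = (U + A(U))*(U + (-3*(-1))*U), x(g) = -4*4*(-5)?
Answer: 5120 + 1280*sqrt(2) ≈ 6930.2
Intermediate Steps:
A(W) = sqrt(-2 + W)
x(g) = 80 (x(g) = -16*(-5) = 80)
f(U) = 4*U*(U + sqrt(-2 + U)) (f(U) = (U + sqrt(-2 + U))*(U + (-3*(-1))*U) = (U + sqrt(-2 + U))*(U + 3*U) = (U + sqrt(-2 + U))*(4*U) = 4*U*(U + sqrt(-2 + U)))
f(1*4)*x(1) = (4*(1*4)*(1*4 + sqrt(-2 + 1*4)))*80 = (4*4*(4 + sqrt(-2 + 4)))*80 = (4*4*(4 + sqrt(2)))*80 = (64 + 16*sqrt(2))*80 = 5120 + 1280*sqrt(2)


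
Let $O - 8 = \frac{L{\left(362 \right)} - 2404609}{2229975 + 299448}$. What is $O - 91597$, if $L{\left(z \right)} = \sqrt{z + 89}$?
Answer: $- \frac{231669727756}{2529423} + \frac{\sqrt{451}}{2529423} \approx -91590.0$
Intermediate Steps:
$L{\left(z \right)} = \sqrt{89 + z}$
$O = \frac{17830775}{2529423} + \frac{\sqrt{451}}{2529423}$ ($O = 8 + \frac{\sqrt{89 + 362} - 2404609}{2229975 + 299448} = 8 + \frac{\sqrt{451} - 2404609}{2529423} = 8 + \left(-2404609 + \sqrt{451}\right) \frac{1}{2529423} = 8 - \left(\frac{2404609}{2529423} - \frac{\sqrt{451}}{2529423}\right) = \frac{17830775}{2529423} + \frac{\sqrt{451}}{2529423} \approx 7.0494$)
$O - 91597 = \left(\frac{17830775}{2529423} + \frac{\sqrt{451}}{2529423}\right) - 91597 = - \frac{231669727756}{2529423} + \frac{\sqrt{451}}{2529423}$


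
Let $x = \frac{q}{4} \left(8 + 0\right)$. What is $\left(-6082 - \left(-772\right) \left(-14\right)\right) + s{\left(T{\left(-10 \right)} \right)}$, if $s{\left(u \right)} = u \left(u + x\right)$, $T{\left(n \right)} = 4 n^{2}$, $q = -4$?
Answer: $139910$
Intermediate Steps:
$x = -8$ ($x = - \frac{4}{4} \left(8 + 0\right) = \left(-4\right) \frac{1}{4} \cdot 8 = \left(-1\right) 8 = -8$)
$s{\left(u \right)} = u \left(-8 + u\right)$ ($s{\left(u \right)} = u \left(u - 8\right) = u \left(-8 + u\right)$)
$\left(-6082 - \left(-772\right) \left(-14\right)\right) + s{\left(T{\left(-10 \right)} \right)} = \left(-6082 - \left(-772\right) \left(-14\right)\right) + 4 \left(-10\right)^{2} \left(-8 + 4 \left(-10\right)^{2}\right) = \left(-6082 - 10808\right) + 4 \cdot 100 \left(-8 + 4 \cdot 100\right) = \left(-6082 - 10808\right) + 400 \left(-8 + 400\right) = -16890 + 400 \cdot 392 = -16890 + 156800 = 139910$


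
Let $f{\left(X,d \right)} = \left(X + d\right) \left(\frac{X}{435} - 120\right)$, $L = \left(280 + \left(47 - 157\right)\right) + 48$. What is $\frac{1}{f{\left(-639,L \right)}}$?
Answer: $\frac{145}{7415073} \approx 1.9555 \cdot 10^{-5}$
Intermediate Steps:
$L = 218$ ($L = \left(280 - 110\right) + 48 = 170 + 48 = 218$)
$f{\left(X,d \right)} = \left(-120 + \frac{X}{435}\right) \left(X + d\right)$ ($f{\left(X,d \right)} = \left(X + d\right) \left(X \frac{1}{435} - 120\right) = \left(X + d\right) \left(\frac{X}{435} - 120\right) = \left(X + d\right) \left(-120 + \frac{X}{435}\right) = \left(-120 + \frac{X}{435}\right) \left(X + d\right)$)
$\frac{1}{f{\left(-639,L \right)}} = \frac{1}{\left(-120\right) \left(-639\right) - 26160 + \frac{\left(-639\right)^{2}}{435} + \frac{1}{435} \left(-639\right) 218} = \frac{1}{76680 - 26160 + \frac{1}{435} \cdot 408321 - \frac{46434}{145}} = \frac{1}{76680 - 26160 + \frac{136107}{145} - \frac{46434}{145}} = \frac{1}{\frac{7415073}{145}} = \frac{145}{7415073}$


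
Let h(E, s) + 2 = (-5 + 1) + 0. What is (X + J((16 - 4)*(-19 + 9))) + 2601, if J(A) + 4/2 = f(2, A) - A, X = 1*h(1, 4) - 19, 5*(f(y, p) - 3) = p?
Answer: 2673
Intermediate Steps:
h(E, s) = -6 (h(E, s) = -2 + ((-5 + 1) + 0) = -2 + (-4 + 0) = -2 - 4 = -6)
f(y, p) = 3 + p/5
X = -25 (X = 1*(-6) - 19 = -6 - 19 = -25)
J(A) = 1 - 4*A/5 (J(A) = -2 + ((3 + A/5) - A) = -2 + (3 - 4*A/5) = 1 - 4*A/5)
(X + J((16 - 4)*(-19 + 9))) + 2601 = (-25 + (1 - 4*(16 - 4)*(-19 + 9)/5)) + 2601 = (-25 + (1 - 48*(-10)/5)) + 2601 = (-25 + (1 - 4/5*(-120))) + 2601 = (-25 + (1 + 96)) + 2601 = (-25 + 97) + 2601 = 72 + 2601 = 2673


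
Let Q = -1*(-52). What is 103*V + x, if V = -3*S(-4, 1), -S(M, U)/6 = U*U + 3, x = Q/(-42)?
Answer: 155710/21 ≈ 7414.8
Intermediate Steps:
Q = 52
x = -26/21 (x = 52/(-42) = 52*(-1/42) = -26/21 ≈ -1.2381)
S(M, U) = -18 - 6*U² (S(M, U) = -6*(U*U + 3) = -6*(U² + 3) = -6*(3 + U²) = -18 - 6*U²)
V = 72 (V = -3*(-18 - 6*1²) = -3*(-18 - 6*1) = -3*(-18 - 6) = -3*(-24) = 72)
103*V + x = 103*72 - 26/21 = 7416 - 26/21 = 155710/21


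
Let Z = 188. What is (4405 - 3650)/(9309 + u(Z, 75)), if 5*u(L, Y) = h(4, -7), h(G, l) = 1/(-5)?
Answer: 18875/232724 ≈ 0.081105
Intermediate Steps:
h(G, l) = -⅕
u(L, Y) = -1/25 (u(L, Y) = (⅕)*(-⅕) = -1/25)
(4405 - 3650)/(9309 + u(Z, 75)) = (4405 - 3650)/(9309 - 1/25) = 755/(232724/25) = 755*(25/232724) = 18875/232724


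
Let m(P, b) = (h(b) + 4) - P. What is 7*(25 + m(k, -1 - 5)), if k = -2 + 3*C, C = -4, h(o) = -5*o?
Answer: 511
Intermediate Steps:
k = -14 (k = -2 + 3*(-4) = -2 - 12 = -14)
m(P, b) = 4 - P - 5*b (m(P, b) = (-5*b + 4) - P = (4 - 5*b) - P = 4 - P - 5*b)
7*(25 + m(k, -1 - 5)) = 7*(25 + (4 - 1*(-14) - 5*(-1 - 5))) = 7*(25 + (4 + 14 - 5*(-6))) = 7*(25 + (4 + 14 + 30)) = 7*(25 + 48) = 7*73 = 511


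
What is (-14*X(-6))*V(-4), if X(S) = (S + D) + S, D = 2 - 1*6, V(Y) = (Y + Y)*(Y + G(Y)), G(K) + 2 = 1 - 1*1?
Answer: 10752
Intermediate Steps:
G(K) = -2 (G(K) = -2 + (1 - 1*1) = -2 + (1 - 1) = -2 + 0 = -2)
V(Y) = 2*Y*(-2 + Y) (V(Y) = (Y + Y)*(Y - 2) = (2*Y)*(-2 + Y) = 2*Y*(-2 + Y))
D = -4 (D = 2 - 6 = -4)
X(S) = -4 + 2*S (X(S) = (S - 4) + S = (-4 + S) + S = -4 + 2*S)
(-14*X(-6))*V(-4) = (-14*(-4 + 2*(-6)))*(2*(-4)*(-2 - 4)) = (-14*(-4 - 12))*(2*(-4)*(-6)) = -14*(-16)*48 = 224*48 = 10752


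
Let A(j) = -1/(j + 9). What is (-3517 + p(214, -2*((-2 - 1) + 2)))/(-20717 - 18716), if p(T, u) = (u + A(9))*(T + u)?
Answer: 3097/39433 ≈ 0.078538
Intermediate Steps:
A(j) = -1/(9 + j)
p(T, u) = (-1/18 + u)*(T + u) (p(T, u) = (u - 1/(9 + 9))*(T + u) = (u - 1/18)*(T + u) = (-1/18 + u)*(T + u))
(-3517 + p(214, -2*((-2 - 1) + 2)))/(-20717 - 18716) = (-3517 + ((-2*((-2 - 1) + 2))² - 1/18*214 - (-1)*((-2 - 1) + 2)/9 + 214*(-2*((-2 - 1) + 2))))/(-20717 - 18716) = (-3517 + ((-2*(-3 + 2))² - 107/9 - (-1)*(-3 + 2)/9 + 214*(-2*(-3 + 2))))/(-39433) = (-3517 + ((-2*(-1))² - 107/9 - (-1)*(-1)/9 + 214*(-2*(-1))))*(-1/39433) = (-3517 + (2² - 107/9 - 1/18*2 + 214*2))*(-1/39433) = (-3517 + (4 - 107/9 - ⅑ + 428))*(-1/39433) = (-3517 + 420)*(-1/39433) = -3097*(-1/39433) = 3097/39433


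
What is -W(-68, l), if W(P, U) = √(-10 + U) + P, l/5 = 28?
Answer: 68 - √130 ≈ 56.598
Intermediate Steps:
l = 140 (l = 5*28 = 140)
W(P, U) = P + √(-10 + U)
-W(-68, l) = -(-68 + √(-10 + 140)) = -(-68 + √130) = 68 - √130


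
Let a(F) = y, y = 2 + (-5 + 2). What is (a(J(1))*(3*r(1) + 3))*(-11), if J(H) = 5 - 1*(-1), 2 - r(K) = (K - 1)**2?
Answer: 99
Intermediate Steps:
r(K) = 2 - (-1 + K)**2 (r(K) = 2 - (K - 1)**2 = 2 - (-1 + K)**2)
J(H) = 6 (J(H) = 5 + 1 = 6)
y = -1 (y = 2 - 3 = -1)
a(F) = -1
(a(J(1))*(3*r(1) + 3))*(-11) = -(3*(2 - (-1 + 1)**2) + 3)*(-11) = -(3*(2 - 1*0**2) + 3)*(-11) = -(3*(2 - 1*0) + 3)*(-11) = -(3*(2 + 0) + 3)*(-11) = -(3*2 + 3)*(-11) = -(6 + 3)*(-11) = -1*9*(-11) = -9*(-11) = 99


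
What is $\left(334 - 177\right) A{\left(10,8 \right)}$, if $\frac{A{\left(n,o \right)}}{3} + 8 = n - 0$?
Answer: $942$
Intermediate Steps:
$A{\left(n,o \right)} = -24 + 3 n$ ($A{\left(n,o \right)} = -24 + 3 \left(n - 0\right) = -24 + 3 \left(n + 0\right) = -24 + 3 n$)
$\left(334 - 177\right) A{\left(10,8 \right)} = \left(334 - 177\right) \left(-24 + 3 \cdot 10\right) = 157 \left(-24 + 30\right) = 157 \cdot 6 = 942$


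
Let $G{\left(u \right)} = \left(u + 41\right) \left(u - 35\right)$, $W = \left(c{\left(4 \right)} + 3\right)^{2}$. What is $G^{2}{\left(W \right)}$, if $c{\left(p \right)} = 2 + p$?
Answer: $31494544$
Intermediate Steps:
$W = 81$ ($W = \left(\left(2 + 4\right) + 3\right)^{2} = \left(6 + 3\right)^{2} = 9^{2} = 81$)
$G{\left(u \right)} = \left(-35 + u\right) \left(41 + u\right)$ ($G{\left(u \right)} = \left(41 + u\right) \left(-35 + u\right) = \left(-35 + u\right) \left(41 + u\right)$)
$G^{2}{\left(W \right)} = \left(-1435 + 81^{2} + 6 \cdot 81\right)^{2} = \left(-1435 + 6561 + 486\right)^{2} = 5612^{2} = 31494544$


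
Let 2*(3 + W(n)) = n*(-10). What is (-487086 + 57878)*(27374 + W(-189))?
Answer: -12153453728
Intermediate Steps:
W(n) = -3 - 5*n (W(n) = -3 + (n*(-10))/2 = -3 + (-10*n)/2 = -3 - 5*n)
(-487086 + 57878)*(27374 + W(-189)) = (-487086 + 57878)*(27374 + (-3 - 5*(-189))) = -429208*(27374 + (-3 + 945)) = -429208*(27374 + 942) = -429208*28316 = -12153453728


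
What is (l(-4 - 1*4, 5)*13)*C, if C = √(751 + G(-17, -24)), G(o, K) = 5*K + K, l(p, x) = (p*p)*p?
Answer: -6656*√607 ≈ -1.6399e+5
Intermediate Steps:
l(p, x) = p³ (l(p, x) = p²*p = p³)
G(o, K) = 6*K
C = √607 (C = √(751 + 6*(-24)) = √(751 - 144) = √607 ≈ 24.637)
(l(-4 - 1*4, 5)*13)*C = ((-4 - 1*4)³*13)*√607 = ((-4 - 4)³*13)*√607 = ((-8)³*13)*√607 = (-512*13)*√607 = -6656*√607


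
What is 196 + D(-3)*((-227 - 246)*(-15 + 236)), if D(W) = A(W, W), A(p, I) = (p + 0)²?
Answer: -940601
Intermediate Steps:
A(p, I) = p²
D(W) = W²
196 + D(-3)*((-227 - 246)*(-15 + 236)) = 196 + (-3)²*((-227 - 246)*(-15 + 236)) = 196 + 9*(-473*221) = 196 + 9*(-104533) = 196 - 940797 = -940601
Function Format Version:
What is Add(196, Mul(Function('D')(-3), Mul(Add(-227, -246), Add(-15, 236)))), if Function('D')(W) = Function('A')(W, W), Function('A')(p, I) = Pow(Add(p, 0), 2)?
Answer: -940601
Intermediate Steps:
Function('A')(p, I) = Pow(p, 2)
Function('D')(W) = Pow(W, 2)
Add(196, Mul(Function('D')(-3), Mul(Add(-227, -246), Add(-15, 236)))) = Add(196, Mul(Pow(-3, 2), Mul(Add(-227, -246), Add(-15, 236)))) = Add(196, Mul(9, Mul(-473, 221))) = Add(196, Mul(9, -104533)) = Add(196, -940797) = -940601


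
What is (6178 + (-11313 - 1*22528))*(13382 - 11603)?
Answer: -49212477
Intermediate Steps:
(6178 + (-11313 - 1*22528))*(13382 - 11603) = (6178 + (-11313 - 22528))*1779 = (6178 - 33841)*1779 = -27663*1779 = -49212477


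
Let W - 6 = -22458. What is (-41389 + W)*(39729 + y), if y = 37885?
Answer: -4954955374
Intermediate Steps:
W = -22452 (W = 6 - 22458 = -22452)
(-41389 + W)*(39729 + y) = (-41389 - 22452)*(39729 + 37885) = -63841*77614 = -4954955374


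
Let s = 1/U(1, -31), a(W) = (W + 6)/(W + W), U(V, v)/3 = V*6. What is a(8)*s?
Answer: 7/144 ≈ 0.048611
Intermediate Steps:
U(V, v) = 18*V (U(V, v) = 3*(V*6) = 3*(6*V) = 18*V)
a(W) = (6 + W)/(2*W) (a(W) = (6 + W)/((2*W)) = (6 + W)*(1/(2*W)) = (6 + W)/(2*W))
s = 1/18 (s = 1/(18*1) = 1/18 ≈ 0.055556)
a(8)*s = ((½)*(6 + 8)/8)*(1/18) = ((½)*(⅛)*14)*(1/18) = (7/8)*(1/18) = 7/144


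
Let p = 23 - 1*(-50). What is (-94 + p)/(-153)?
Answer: 7/51 ≈ 0.13725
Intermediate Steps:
p = 73 (p = 23 + 50 = 73)
(-94 + p)/(-153) = (-94 + 73)/(-153) = -1/153*(-21) = 7/51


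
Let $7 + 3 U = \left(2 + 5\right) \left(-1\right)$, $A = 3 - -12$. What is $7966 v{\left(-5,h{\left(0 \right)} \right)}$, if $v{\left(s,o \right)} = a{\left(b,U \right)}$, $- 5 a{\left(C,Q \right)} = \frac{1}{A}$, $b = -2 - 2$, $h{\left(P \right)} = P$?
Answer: $- \frac{7966}{75} \approx -106.21$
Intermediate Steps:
$b = -4$ ($b = -2 - 2 = -4$)
$A = 15$ ($A = 3 + 12 = 15$)
$U = - \frac{14}{3}$ ($U = - \frac{7}{3} + \frac{\left(2 + 5\right) \left(-1\right)}{3} = - \frac{7}{3} + \frac{7 \left(-1\right)}{3} = - \frac{7}{3} + \frac{1}{3} \left(-7\right) = - \frac{7}{3} - \frac{7}{3} = - \frac{14}{3} \approx -4.6667$)
$a{\left(C,Q \right)} = - \frac{1}{75}$ ($a{\left(C,Q \right)} = - \frac{1}{5 \cdot 15} = \left(- \frac{1}{5}\right) \frac{1}{15} = - \frac{1}{75}$)
$v{\left(s,o \right)} = - \frac{1}{75}$
$7966 v{\left(-5,h{\left(0 \right)} \right)} = 7966 \left(- \frac{1}{75}\right) = - \frac{7966}{75}$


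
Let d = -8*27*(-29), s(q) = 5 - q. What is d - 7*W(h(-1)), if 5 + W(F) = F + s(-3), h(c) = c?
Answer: 6250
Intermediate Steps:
W(F) = 3 + F (W(F) = -5 + (F + (5 - 1*(-3))) = -5 + (F + (5 + 3)) = -5 + (F + 8) = -5 + (8 + F) = 3 + F)
d = 6264 (d = -216*(-29) = 6264)
d - 7*W(h(-1)) = 6264 - 7*(3 - 1) = 6264 - 7*2 = 6264 - 1*14 = 6264 - 14 = 6250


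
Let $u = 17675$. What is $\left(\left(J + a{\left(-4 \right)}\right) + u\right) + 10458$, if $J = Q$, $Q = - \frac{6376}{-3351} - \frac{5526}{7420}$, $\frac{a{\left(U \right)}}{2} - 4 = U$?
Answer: $\frac{349769760077}{12432210} \approx 28134.0$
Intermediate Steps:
$a{\left(U \right)} = 8 + 2 U$
$Q = \frac{14396147}{12432210}$ ($Q = \left(-6376\right) \left(- \frac{1}{3351}\right) - \frac{2763}{3710} = \frac{6376}{3351} - \frac{2763}{3710} = \frac{14396147}{12432210} \approx 1.158$)
$J = \frac{14396147}{12432210} \approx 1.158$
$\left(\left(J + a{\left(-4 \right)}\right) + u\right) + 10458 = \left(\left(\frac{14396147}{12432210} + \left(8 + 2 \left(-4\right)\right)\right) + 17675\right) + 10458 = \left(\left(\frac{14396147}{12432210} + \left(8 - 8\right)\right) + 17675\right) + 10458 = \left(\left(\frac{14396147}{12432210} + 0\right) + 17675\right) + 10458 = \left(\frac{14396147}{12432210} + 17675\right) + 10458 = \frac{219753707897}{12432210} + 10458 = \frac{349769760077}{12432210}$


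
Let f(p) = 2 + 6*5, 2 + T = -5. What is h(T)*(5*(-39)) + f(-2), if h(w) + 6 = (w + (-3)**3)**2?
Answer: -224218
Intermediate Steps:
T = -7 (T = -2 - 5 = -7)
f(p) = 32 (f(p) = 2 + 30 = 32)
h(w) = -6 + (-27 + w)**2 (h(w) = -6 + (w + (-3)**3)**2 = -6 + (w - 27)**2 = -6 + (-27 + w)**2)
h(T)*(5*(-39)) + f(-2) = (-6 + (-27 - 7)**2)*(5*(-39)) + 32 = (-6 + (-34)**2)*(-195) + 32 = (-6 + 1156)*(-195) + 32 = 1150*(-195) + 32 = -224250 + 32 = -224218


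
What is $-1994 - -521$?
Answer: $-1473$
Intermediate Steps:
$-1994 - -521 = -1994 + \left(-1274 + 1795\right) = -1994 + 521 = -1473$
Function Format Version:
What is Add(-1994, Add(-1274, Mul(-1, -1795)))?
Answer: -1473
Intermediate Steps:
Add(-1994, Add(-1274, Mul(-1, -1795))) = Add(-1994, Add(-1274, 1795)) = Add(-1994, 521) = -1473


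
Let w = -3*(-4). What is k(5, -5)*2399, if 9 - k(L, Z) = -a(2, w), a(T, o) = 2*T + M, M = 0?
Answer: 31187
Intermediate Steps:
w = 12
a(T, o) = 2*T (a(T, o) = 2*T + 0 = 2*T)
k(L, Z) = 13 (k(L, Z) = 9 - (-1)*2*2 = 9 - (-1)*4 = 9 - 1*(-4) = 9 + 4 = 13)
k(5, -5)*2399 = 13*2399 = 31187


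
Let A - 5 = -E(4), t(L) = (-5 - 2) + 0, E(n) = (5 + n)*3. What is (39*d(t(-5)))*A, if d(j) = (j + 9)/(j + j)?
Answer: 858/7 ≈ 122.57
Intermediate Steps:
E(n) = 15 + 3*n
t(L) = -7 (t(L) = -7 + 0 = -7)
A = -22 (A = 5 - (15 + 3*4) = 5 - (15 + 12) = 5 - 1*27 = 5 - 27 = -22)
d(j) = (9 + j)/(2*j) (d(j) = (9 + j)/((2*j)) = (9 + j)*(1/(2*j)) = (9 + j)/(2*j))
(39*d(t(-5)))*A = (39*((½)*(9 - 7)/(-7)))*(-22) = (39*((½)*(-⅐)*2))*(-22) = (39*(-⅐))*(-22) = -39/7*(-22) = 858/7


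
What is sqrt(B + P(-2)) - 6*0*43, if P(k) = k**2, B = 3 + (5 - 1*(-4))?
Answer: 4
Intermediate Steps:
B = 12 (B = 3 + (5 + 4) = 3 + 9 = 12)
sqrt(B + P(-2)) - 6*0*43 = sqrt(12 + (-2)**2) - 6*0*43 = sqrt(12 + 4) + 0*43 = sqrt(16) + 0 = 4 + 0 = 4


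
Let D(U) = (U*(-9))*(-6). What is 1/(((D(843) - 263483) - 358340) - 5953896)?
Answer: -1/6530197 ≈ -1.5313e-7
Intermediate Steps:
D(U) = 54*U (D(U) = -9*U*(-6) = 54*U)
1/(((D(843) - 263483) - 358340) - 5953896) = 1/(((54*843 - 263483) - 358340) - 5953896) = 1/(((45522 - 263483) - 358340) - 5953896) = 1/((-217961 - 358340) - 5953896) = 1/(-576301 - 5953896) = 1/(-6530197) = -1/6530197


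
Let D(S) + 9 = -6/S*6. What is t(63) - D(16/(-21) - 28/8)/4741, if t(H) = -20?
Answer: -1542971/77149 ≈ -20.000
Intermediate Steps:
D(S) = -9 - 36/S (D(S) = -9 - 6/S*6 = -9 - 36/S)
t(63) - D(16/(-21) - 28/8)/4741 = -20 - (-9 - 36/(16/(-21) - 28/8))/4741 = -20 - (-9 - 36/(16*(-1/21) - 28*⅛))/4741 = -20 - (-9 - 36/(-16/21 - 7/2))/4741 = -20 - (-9 - 36/(-179/42))/4741 = -20 - (-9 - 36*(-42/179))/4741 = -20 - (-9 + 1512/179)/4741 = -20 - (-99)/(179*4741) = -20 - 1*(-9/77149) = -20 + 9/77149 = -1542971/77149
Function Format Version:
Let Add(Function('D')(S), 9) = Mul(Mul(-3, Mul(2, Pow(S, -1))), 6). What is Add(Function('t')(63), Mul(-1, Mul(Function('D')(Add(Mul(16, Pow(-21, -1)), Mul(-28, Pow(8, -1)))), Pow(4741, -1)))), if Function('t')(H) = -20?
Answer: Rational(-1542971, 77149) ≈ -20.000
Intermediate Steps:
Function('D')(S) = Add(-9, Mul(-36, Pow(S, -1))) (Function('D')(S) = Add(-9, Mul(Mul(-3, Mul(2, Pow(S, -1))), 6)) = Add(-9, Mul(Mul(-6, Pow(S, -1)), 6)) = Add(-9, Mul(-36, Pow(S, -1))))
Add(Function('t')(63), Mul(-1, Mul(Function('D')(Add(Mul(16, Pow(-21, -1)), Mul(-28, Pow(8, -1)))), Pow(4741, -1)))) = Add(-20, Mul(-1, Mul(Add(-9, Mul(-36, Pow(Add(Mul(16, Pow(-21, -1)), Mul(-28, Pow(8, -1))), -1))), Pow(4741, -1)))) = Add(-20, Mul(-1, Mul(Add(-9, Mul(-36, Pow(Add(Mul(16, Rational(-1, 21)), Mul(-28, Rational(1, 8))), -1))), Rational(1, 4741)))) = Add(-20, Mul(-1, Mul(Add(-9, Mul(-36, Pow(Add(Rational(-16, 21), Rational(-7, 2)), -1))), Rational(1, 4741)))) = Add(-20, Mul(-1, Mul(Add(-9, Mul(-36, Pow(Rational(-179, 42), -1))), Rational(1, 4741)))) = Add(-20, Mul(-1, Mul(Add(-9, Mul(-36, Rational(-42, 179))), Rational(1, 4741)))) = Add(-20, Mul(-1, Mul(Add(-9, Rational(1512, 179)), Rational(1, 4741)))) = Add(-20, Mul(-1, Mul(Rational(-99, 179), Rational(1, 4741)))) = Add(-20, Mul(-1, Rational(-9, 77149))) = Add(-20, Rational(9, 77149)) = Rational(-1542971, 77149)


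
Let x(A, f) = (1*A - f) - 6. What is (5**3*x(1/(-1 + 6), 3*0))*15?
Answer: -10875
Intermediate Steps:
x(A, f) = -6 + A - f (x(A, f) = (A - f) - 6 = -6 + A - f)
(5**3*x(1/(-1 + 6), 3*0))*15 = (5**3*(-6 + 1/(-1 + 6) - 3*0))*15 = (125*(-6 + 1/5 - 1*0))*15 = (125*(-6 + 1/5 + 0))*15 = (125*(-29/5))*15 = -725*15 = -10875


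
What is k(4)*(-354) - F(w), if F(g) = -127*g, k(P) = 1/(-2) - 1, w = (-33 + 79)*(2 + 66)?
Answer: 397787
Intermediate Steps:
w = 3128 (w = 46*68 = 3128)
k(P) = -3/2 (k(P) = -½ - 1 = -3/2)
k(4)*(-354) - F(w) = -3/2*(-354) - (-127)*3128 = 531 - 1*(-397256) = 531 + 397256 = 397787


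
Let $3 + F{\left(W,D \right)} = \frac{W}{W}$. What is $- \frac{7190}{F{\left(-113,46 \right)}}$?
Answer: $3595$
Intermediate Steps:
$F{\left(W,D \right)} = -2$ ($F{\left(W,D \right)} = -3 + \frac{W}{W} = -3 + 1 = -2$)
$- \frac{7190}{F{\left(-113,46 \right)}} = - \frac{7190}{-2} = \left(-7190\right) \left(- \frac{1}{2}\right) = 3595$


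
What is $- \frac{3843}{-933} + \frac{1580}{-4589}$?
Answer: $\frac{5387129}{1427179} \approx 3.7747$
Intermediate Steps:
$- \frac{3843}{-933} + \frac{1580}{-4589} = \left(-3843\right) \left(- \frac{1}{933}\right) + 1580 \left(- \frac{1}{4589}\right) = \frac{1281}{311} - \frac{1580}{4589} = \frac{5387129}{1427179}$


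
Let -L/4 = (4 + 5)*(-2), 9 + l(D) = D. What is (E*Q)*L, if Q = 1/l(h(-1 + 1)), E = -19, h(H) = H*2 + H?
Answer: 152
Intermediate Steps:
h(H) = 3*H (h(H) = 2*H + H = 3*H)
l(D) = -9 + D
L = 72 (L = -4*(4 + 5)*(-2) = -36*(-2) = -4*(-18) = 72)
Q = -⅑ (Q = 1/(-9 + 3*(-1 + 1)) = 1/(-9 + 3*0) = 1/(-9 + 0) = 1/(-9) = -⅑ ≈ -0.11111)
(E*Q)*L = -19*(-⅑)*72 = (19/9)*72 = 152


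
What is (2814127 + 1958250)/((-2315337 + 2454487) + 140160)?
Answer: 4772377/279310 ≈ 17.086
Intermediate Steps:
(2814127 + 1958250)/((-2315337 + 2454487) + 140160) = 4772377/(139150 + 140160) = 4772377/279310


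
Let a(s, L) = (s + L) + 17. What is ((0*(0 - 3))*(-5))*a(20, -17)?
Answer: 0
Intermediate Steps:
a(s, L) = 17 + L + s (a(s, L) = (L + s) + 17 = 17 + L + s)
((0*(0 - 3))*(-5))*a(20, -17) = ((0*(0 - 3))*(-5))*(17 - 17 + 20) = ((0*(-3))*(-5))*20 = (0*(-5))*20 = 0*20 = 0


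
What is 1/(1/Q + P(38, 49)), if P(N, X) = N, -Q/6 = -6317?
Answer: 37902/1440277 ≈ 0.026316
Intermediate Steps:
Q = 37902 (Q = -6*(-6317) = 37902)
1/(1/Q + P(38, 49)) = 1/(1/37902 + 38) = 1/(1440277/37902) = 37902/1440277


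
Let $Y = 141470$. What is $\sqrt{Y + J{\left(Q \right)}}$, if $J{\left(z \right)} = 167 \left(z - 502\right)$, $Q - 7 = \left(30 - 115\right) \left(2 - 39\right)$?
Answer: $2 \sqrt{146005} \approx 764.21$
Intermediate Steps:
$Q = 3152$ ($Q = 7 + \left(30 - 115\right) \left(2 - 39\right) = 7 - -3145 = 7 + 3145 = 3152$)
$J{\left(z \right)} = -83834 + 167 z$ ($J{\left(z \right)} = 167 \left(-502 + z\right) = -83834 + 167 z$)
$\sqrt{Y + J{\left(Q \right)}} = \sqrt{141470 + \left(-83834 + 167 \cdot 3152\right)} = \sqrt{141470 + \left(-83834 + 526384\right)} = \sqrt{141470 + 442550} = \sqrt{584020} = 2 \sqrt{146005}$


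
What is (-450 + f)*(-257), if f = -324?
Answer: 198918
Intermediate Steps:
(-450 + f)*(-257) = (-450 - 324)*(-257) = -774*(-257) = 198918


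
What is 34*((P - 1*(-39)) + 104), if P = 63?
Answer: 7004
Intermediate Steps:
34*((P - 1*(-39)) + 104) = 34*((63 - 1*(-39)) + 104) = 34*((63 + 39) + 104) = 34*(102 + 104) = 34*206 = 7004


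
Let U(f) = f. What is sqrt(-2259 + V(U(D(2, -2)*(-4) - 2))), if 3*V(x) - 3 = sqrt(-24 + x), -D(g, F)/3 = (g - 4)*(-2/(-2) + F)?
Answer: sqrt(-20322 + 3*I*sqrt(2))/3 ≈ 0.0049602 + 47.518*I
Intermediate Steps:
D(g, F) = -3*(1 + F)*(-4 + g) (D(g, F) = -3*(g - 4)*(-2/(-2) + F) = -3*(-4 + g)*(-2*(-1/2) + F) = -3*(-4 + g)*(1 + F) = -3*(1 + F)*(-4 + g))
V(x) = 1 + sqrt(-24 + x)/3
sqrt(-2259 + V(U(D(2, -2)*(-4) - 2))) = sqrt(-2259 + (1 + sqrt(-24 + ((12 - 3*2 + 12*(-2) - 3*(-2)*2)*(-4) - 2))/3)) = sqrt(-2259 + (1 + sqrt(-24 + ((12 - 6 - 24 + 12)*(-4) - 2))/3)) = sqrt(-2259 + (1 + sqrt(-24 + (-6*(-4) - 2))/3)) = sqrt(-2259 + (1 + sqrt(-24 + (24 - 2))/3)) = sqrt(-2259 + (1 + sqrt(-24 + 22)/3)) = sqrt(-2259 + (1 + sqrt(-2)/3)) = sqrt(-2259 + (1 + (I*sqrt(2))/3)) = sqrt(-2259 + (1 + I*sqrt(2)/3)) = sqrt(-2258 + I*sqrt(2)/3)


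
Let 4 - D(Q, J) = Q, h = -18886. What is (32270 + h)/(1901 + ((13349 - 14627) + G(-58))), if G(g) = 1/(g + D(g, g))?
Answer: 53536/2493 ≈ 21.475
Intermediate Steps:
D(Q, J) = 4 - Q
G(g) = 1/4 (G(g) = 1/(g + (4 - g)) = 1/4)
(32270 + h)/(1901 + ((13349 - 14627) + G(-58))) = (32270 - 18886)/(1901 + ((13349 - 14627) + 1/4)) = 13384/(1901 + (-1278 + 1/4)) = 13384/(1901 - 5111/4) = 13384/(2493/4) = 13384*(4/2493) = 53536/2493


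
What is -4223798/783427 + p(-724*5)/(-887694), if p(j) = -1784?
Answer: -1874021254022/347721723669 ≈ -5.3894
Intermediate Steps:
-4223798/783427 + p(-724*5)/(-887694) = -4223798/783427 - 1784/(-887694) = -4223798*1/783427 - 1784*(-1/887694) = -4223798/783427 + 892/443847 = -1874021254022/347721723669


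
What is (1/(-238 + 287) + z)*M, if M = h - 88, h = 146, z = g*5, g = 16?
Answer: 227418/49 ≈ 4641.2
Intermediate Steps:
z = 80 (z = 16*5 = 80)
M = 58 (M = 146 - 88 = 58)
(1/(-238 + 287) + z)*M = (1/(-238 + 287) + 80)*58 = (1/49 + 80)*58 = (3921/49)*58 = 227418/49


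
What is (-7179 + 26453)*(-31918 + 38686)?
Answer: 130446432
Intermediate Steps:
(-7179 + 26453)*(-31918 + 38686) = 19274*6768 = 130446432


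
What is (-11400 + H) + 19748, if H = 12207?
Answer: 20555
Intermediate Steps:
(-11400 + H) + 19748 = (-11400 + 12207) + 19748 = 807 + 19748 = 20555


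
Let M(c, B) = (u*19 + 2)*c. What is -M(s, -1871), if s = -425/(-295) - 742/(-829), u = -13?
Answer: 27989535/48911 ≈ 572.25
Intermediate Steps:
s = 114243/48911 (s = -425*(-1/295) - 742*(-1/829) = 85/59 + 742/829 = 114243/48911 ≈ 2.3357)
M(c, B) = -245*c (M(c, B) = (-13*19 + 2)*c = (-247 + 2)*c = -245*c)
-M(s, -1871) = -(-245)*114243/48911 = -1*(-27989535/48911) = 27989535/48911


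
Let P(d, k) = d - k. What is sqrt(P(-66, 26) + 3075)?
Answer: sqrt(2983) ≈ 54.617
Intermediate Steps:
sqrt(P(-66, 26) + 3075) = sqrt((-66 - 1*26) + 3075) = sqrt((-66 - 26) + 3075) = sqrt(-92 + 3075) = sqrt(2983)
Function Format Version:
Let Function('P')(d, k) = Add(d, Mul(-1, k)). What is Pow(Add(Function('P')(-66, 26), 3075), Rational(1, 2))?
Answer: Pow(2983, Rational(1, 2)) ≈ 54.617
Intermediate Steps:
Pow(Add(Function('P')(-66, 26), 3075), Rational(1, 2)) = Pow(Add(Add(-66, Mul(-1, 26)), 3075), Rational(1, 2)) = Pow(Add(Add(-66, -26), 3075), Rational(1, 2)) = Pow(Add(-92, 3075), Rational(1, 2)) = Pow(2983, Rational(1, 2))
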